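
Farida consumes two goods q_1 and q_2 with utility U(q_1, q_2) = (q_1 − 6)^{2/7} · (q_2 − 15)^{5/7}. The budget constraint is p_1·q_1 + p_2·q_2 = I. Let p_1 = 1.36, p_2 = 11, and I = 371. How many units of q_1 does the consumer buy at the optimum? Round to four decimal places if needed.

q_1* = 47.563

Let q_1' = q_1−6, q_2' = q_2−15. MRS = (2/5)·q_2'/q_1' = p_1/p_2.
Substituting into the budget: q_1* = 6 + 2/7·(I − 6·p_1 − 15·p_2)/p_1, and q_2* = 15 + 5/7·(…)/p_2.
Discretionary income = 371 − 6·1.36 − 15·11 = 197.84; q_1* = 6 + 2/7·197.84/1.36 = 47.563.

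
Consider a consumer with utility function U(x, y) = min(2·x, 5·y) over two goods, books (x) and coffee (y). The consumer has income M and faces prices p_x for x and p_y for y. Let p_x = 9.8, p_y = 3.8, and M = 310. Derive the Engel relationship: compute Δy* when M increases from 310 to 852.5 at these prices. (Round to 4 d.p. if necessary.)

Δy* = 19.1696

Leontief preferences: the optimum is at the kink where x/5 = y/2, i.e. y = (2/5)·x.
Budget: p_x·x + p_y·(2/5)·x = M, so (5·p_x + 2·p_y)·x = 5·M.
Demand: x*(p_x,p_y,M) = 5·M/(5·p_x + 2·p_y), y* = 2·M/(5·p_x + 2·p_y).
Here 5·9.8 + 2·3.8 = 56.6, giving y* = 10.9541.
At M' = 852.5: y* = 30.1237. Change: 30.1237 − 10.9541 = 19.1696.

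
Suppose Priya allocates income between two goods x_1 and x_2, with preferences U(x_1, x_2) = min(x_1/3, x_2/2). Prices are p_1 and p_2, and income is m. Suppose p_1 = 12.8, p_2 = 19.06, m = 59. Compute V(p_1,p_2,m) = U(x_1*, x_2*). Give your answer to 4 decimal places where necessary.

V = 0.771

With perfect complements, no substitution: consume in ratio x_1:x_2 = 3:2.
Budget: p_1·x_1 + p_2·(2/3)·x_1 = m, so (3·p_1 + 2·p_2)·x_1 = 3·m.
Demand: x_1*(p_1,p_2,m) = 3·m/(3·p_1 + 2·p_2), x_2* = 2·m/(3·p_1 + 2·p_2).
Here 3·12.8 + 2·19.06 = 76.52, giving x_1* = 2.3131 and x_2* = 1.5421.
Utility at the optimum: U(2.3131, 1.5421) = 0.771.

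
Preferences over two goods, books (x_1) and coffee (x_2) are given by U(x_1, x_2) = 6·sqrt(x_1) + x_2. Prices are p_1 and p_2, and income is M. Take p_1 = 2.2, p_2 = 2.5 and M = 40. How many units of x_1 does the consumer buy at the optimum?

Utility is quasi-linear in x_2; the FOC for x_1 is 3/√x_1 = p_1/p_2.
Thus x_1* = (3·p_2/p_1)² — independent of M — with the rest of income spent on x_2.
Plugging in: x_1* = (3·2.5/2.2)² = 11.6219.

x_1* = 11.6219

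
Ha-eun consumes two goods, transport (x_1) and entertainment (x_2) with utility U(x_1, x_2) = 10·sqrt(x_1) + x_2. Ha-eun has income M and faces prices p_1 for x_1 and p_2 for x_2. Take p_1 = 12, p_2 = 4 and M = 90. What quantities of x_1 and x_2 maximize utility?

MU_x_1 = 5/√x_1, MU_x_2 = 1. Tangency: 5/√x_1 = p_1/p_2.
Thus x_1* = (5·p_2/p_1)² — independent of M — with the rest of income spent on x_2.
Plugging in: x_1* = (5·4/12)² = 2.7778, x_2* = 14.1667.

x_1* = 2.7778, x_2* = 14.1667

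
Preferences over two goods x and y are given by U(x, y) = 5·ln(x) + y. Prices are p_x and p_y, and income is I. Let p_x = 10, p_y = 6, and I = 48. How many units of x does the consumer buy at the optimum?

x* = 3

MU_x = 5/x, MU_y = 1. Tangency: 5/x = p_x/p_y.
So x*(p_x,p_y) = 5·p_y/p_x, independent of income; and y* = (I − 5·p_y)/p_y.
At the given prices: x* = 5·6/10 = 3.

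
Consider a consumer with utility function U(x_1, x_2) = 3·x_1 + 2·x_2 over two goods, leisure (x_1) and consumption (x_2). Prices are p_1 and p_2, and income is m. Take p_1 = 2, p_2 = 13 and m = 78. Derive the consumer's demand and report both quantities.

x_1* = 39, x_2* = 0

Perfect substitutes: compare marginal utility per dollar. 3/p_1 vs 2/p_2 → 1.5 vs 0.1538.
x_1 gives more utility per dollar, so spend all income on x_1: x_1* = m/p_1, x_2* = 0.
Numerically: x_1* = 39, x_2* = 0.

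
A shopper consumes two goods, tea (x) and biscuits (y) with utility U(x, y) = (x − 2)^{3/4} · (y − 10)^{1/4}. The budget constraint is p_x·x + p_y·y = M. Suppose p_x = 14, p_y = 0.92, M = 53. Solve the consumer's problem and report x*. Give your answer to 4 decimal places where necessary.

MRS = 3·(y−10)/(x−2). Tangency with p_x/p_y gives y−10 = (1/3)·(p_x/p_y)·(x−2).
Substituting into the budget: x* = 2 + 0.75·(M − 2·p_x − 10·p_y)/p_x, and y* = 10 + 0.25·(…)/p_y.
Discretionary income = 53 − 2·14 − 10·0.92 = 15.8; x* = 2 + 0.75·15.8/14 = 2.8464.

x* = 2.8464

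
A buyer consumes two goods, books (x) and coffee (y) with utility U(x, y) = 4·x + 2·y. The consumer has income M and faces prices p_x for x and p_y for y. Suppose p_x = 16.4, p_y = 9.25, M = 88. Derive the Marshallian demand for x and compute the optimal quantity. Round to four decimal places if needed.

x* = 5.3659

x gives more utility per dollar, so spend all income on x: x* = M/p_x, y* = 0.
Numerically: x* = 5.3659, y* = 0.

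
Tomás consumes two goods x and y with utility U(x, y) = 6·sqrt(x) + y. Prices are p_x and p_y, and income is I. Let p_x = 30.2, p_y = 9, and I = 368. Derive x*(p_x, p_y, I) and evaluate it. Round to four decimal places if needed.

x* = 0.7993

Set MRS = p_x/p_y: 3·x^(−1/2) = p_x/p_y.
Solve: √x = 3·p_y/p_x, so x*(p_x,p_y) = (3·p_y/p_x)², and y* = (I − p_x·x*)/p_y.
Plugging in: x* = (3·9/30.2)² = 0.7993.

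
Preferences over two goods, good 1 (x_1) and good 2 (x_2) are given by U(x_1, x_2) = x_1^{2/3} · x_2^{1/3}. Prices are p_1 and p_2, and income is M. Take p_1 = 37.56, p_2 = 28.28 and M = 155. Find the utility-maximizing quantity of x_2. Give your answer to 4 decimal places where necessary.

x_2* = 1.827

MU_x_1/MU_x_2 = (2/3·x_2)/(1/3·x_1); tangency sets this equal to p_1/p_2.
So 2/3·p_2·x_2 = 1/3·p_1·x_1; combined with the budget, a share 2/3 of income goes to x_1.
Demand: x_1*(p_1,p_2,M) = 2/3·M/p_1 and x_2* = 1/3·M/p_2.
At p_1=37.56, p_2=28.28, M=155: x_2* = 1/3·155/28.28 = 1.827.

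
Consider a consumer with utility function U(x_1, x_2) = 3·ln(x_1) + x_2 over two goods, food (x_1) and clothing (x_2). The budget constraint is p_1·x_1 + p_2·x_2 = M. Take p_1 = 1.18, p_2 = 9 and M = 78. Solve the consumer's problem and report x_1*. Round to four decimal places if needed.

x_1* = 22.8814

MU_x_1 = 3/x_1, MU_x_2 = 1. Tangency: 3/x_1 = p_1/p_2.
So x_1*(p_1,p_2) = 3·p_2/p_1, independent of income; and x_2* = (M − 3·p_2)/p_2.
At the given prices: x_1* = 3·9/1.18 = 22.8814.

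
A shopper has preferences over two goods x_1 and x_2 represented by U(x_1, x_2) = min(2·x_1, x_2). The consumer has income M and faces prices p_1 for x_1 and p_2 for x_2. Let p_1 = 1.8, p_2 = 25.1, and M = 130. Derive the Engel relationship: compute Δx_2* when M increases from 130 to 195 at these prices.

Δx_2* = 2.5

Leontief preferences: the optimum is at the kink where x_1/1 = x_2/2, i.e. x_2 = 2·x_1.
Budget: p_1·x_1 + p_2·2·x_1 = M, so (p_1 + 2·p_2)·x_1 = M.
Demand: x_1*(p_1,p_2,M) = M/(p_1 + 2·p_2), x_2* = 2·M/(p_1 + 2·p_2).
Here 1.8 + 2·25.1 = 52, giving x_2* = 5.
At M' = 195: x_2* = 7.5. Change: 7.5 − 5 = 2.5.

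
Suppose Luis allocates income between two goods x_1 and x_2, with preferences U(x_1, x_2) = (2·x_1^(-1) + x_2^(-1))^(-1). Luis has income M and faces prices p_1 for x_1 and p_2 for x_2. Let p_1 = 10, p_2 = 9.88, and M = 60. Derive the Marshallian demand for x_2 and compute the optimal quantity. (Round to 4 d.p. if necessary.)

Numerically x_2/x_1 = 0.711388, so x_1* = 60/(10 + 9.88·0.711388) = 3.5235 and x_2* = 0.711388·3.5235 = 2.5066.

x_2* = 2.5066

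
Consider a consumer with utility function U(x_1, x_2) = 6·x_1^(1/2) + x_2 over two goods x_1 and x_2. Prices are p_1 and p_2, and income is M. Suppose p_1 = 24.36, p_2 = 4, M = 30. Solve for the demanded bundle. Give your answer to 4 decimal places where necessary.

x_1* = 0.2427, x_2* = 6.0222

MU_x_1 = 3/√x_1, MU_x_2 = 1. Tangency: 3/√x_1 = p_1/p_2.
Thus x_1* = (3·p_2/p_1)² — independent of M — with the rest of income spent on x_2.
Plugging in: x_1* = (3·4/24.36)² = 0.2427, x_2* = 6.0222.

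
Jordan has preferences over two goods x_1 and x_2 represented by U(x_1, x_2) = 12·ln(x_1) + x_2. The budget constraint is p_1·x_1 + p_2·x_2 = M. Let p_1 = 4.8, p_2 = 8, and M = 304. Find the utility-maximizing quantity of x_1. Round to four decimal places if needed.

x_1* = 20

MU_x_1 = 12/x_1, MU_x_2 = 1. Tangency: 12/x_1 = p_1/p_2.
So x_1*(p_1,p_2) = 12·p_2/p_1, independent of income; and x_2* = (M − 12·p_2)/p_2.
At the given prices: x_1* = 12·8/4.8 = 20.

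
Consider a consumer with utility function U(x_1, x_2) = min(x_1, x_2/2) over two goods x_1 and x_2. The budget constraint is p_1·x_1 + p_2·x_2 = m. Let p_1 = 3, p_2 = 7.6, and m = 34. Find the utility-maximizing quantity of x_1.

Here 3 + 2·7.6 = 18.2, giving x_1* = 1.8681.

x_1* = 1.8681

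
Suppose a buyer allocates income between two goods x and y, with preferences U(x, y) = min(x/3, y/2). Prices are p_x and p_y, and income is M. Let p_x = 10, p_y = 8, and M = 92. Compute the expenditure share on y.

With perfect complements, no substitution: consume in ratio x:y = 3:2.
Budget: p_x·x + p_y·(2/3)·x = M, so (3·p_x + 2·p_y)·x = 3·M.
Demand: x*(p_x,p_y,M) = 3·M/(3·p_x + 2·p_y), y* = 2·M/(3·p_x + 2·p_y).
Here 3·10 + 2·8 = 46, giving x* = 6 and y* = 4.
Expenditure on y: 8·4 = 32; share = 0.3478.

share on y = 0.3478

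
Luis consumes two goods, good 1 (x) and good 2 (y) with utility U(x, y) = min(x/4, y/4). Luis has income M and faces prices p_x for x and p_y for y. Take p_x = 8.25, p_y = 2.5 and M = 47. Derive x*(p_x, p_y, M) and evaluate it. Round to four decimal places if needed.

Leontief preferences: the optimum is at the kink where x/4 = y/4, i.e. y = x.
Budget: p_x·x + p_y·x = M, so (4·p_x + 4·p_y)·x = 4·M.
Demand: x*(p_x,p_y,M) = 4·M/(4·p_x + 4·p_y), y* = 4·M/(4·p_x + 4·p_y).
Here 4·8.25 + 4·2.5 = 43, giving x* = 4.3721.

x* = 4.3721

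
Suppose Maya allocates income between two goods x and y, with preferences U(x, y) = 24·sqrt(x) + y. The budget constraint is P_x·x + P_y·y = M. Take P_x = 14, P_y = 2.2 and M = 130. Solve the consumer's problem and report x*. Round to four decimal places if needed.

x* = 3.5559

Utility is quasi-linear in y; the FOC for x is 12/√x = P_x/P_y.
Thus x* = (12·P_y/P_x)² — independent of M — with the rest of income spent on y.
Plugging in: x* = (12·2.2/14)² = 3.5559.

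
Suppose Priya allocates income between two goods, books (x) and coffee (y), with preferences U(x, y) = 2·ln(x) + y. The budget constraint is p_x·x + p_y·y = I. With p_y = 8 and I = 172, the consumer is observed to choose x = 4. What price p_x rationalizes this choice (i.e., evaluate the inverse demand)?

MU_x = 2/x, MU_y = 1. Tangency: 2/x = p_x/p_y.
So x*(p_x,p_y) = 2·p_y/p_x, independent of income; and y* = (I − 2·p_y)/p_y.
Set x* = 4 in the demand function and solve for p_x: p_x = 4.

p_x = 4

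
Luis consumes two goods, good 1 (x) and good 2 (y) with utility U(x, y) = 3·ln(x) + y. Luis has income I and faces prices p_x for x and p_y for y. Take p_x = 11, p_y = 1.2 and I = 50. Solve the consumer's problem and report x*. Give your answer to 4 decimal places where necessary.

MU_x = 3/x, MU_y = 1. Tangency: 3/x = p_x/p_y.
So x*(p_x,p_y) = 3·p_y/p_x, independent of income; and y* = (I − 3·p_y)/p_y.
At the given prices: x* = 3·1.2/11 = 0.3273.

x* = 0.3273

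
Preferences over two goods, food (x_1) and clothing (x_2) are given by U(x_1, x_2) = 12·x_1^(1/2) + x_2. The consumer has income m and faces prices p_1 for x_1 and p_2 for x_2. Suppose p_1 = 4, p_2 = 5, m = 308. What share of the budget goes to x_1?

share on x_1 = 0.7305

Set MRS = p_1/p_2: 6·x_1^(−1/2) = p_1/p_2.
Solve: √x_1 = 6·p_2/p_1, so x_1*(p_1,p_2) = (6·p_2/p_1)², and x_2* = (m − p_1·x_1*)/p_2.
Plugging in: x_1* = (6·5/4)² = 56.25, x_2* = 16.6.
Expenditure on x_1: 4·56.25 = 225; share = 0.7305.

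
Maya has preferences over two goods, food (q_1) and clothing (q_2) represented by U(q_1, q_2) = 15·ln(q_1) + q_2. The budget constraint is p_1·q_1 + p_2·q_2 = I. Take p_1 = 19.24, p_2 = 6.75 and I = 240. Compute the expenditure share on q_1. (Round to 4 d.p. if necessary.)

MU_q_1 = 15/q_1, MU_q_2 = 1. Tangency: 15/q_1 = p_1/p_2.
So q_1*(p_1,p_2) = 15·p_2/p_1, independent of income; and q_2* = (I − 15·p_2)/p_2.
At the given prices: q_1* = 15·6.75/19.24 = 5.2625, and q_2* = 20.5556.
Expenditure on q_1: 19.24·5.2625 = 101.25; share = 0.4219.

share on q_1 = 0.4219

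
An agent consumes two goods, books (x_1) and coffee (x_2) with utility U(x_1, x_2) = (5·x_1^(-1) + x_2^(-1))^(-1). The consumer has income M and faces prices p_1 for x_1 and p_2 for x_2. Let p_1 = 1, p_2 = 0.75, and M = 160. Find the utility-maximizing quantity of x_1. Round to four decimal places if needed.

From the CES first-order condition, 5·(x_2/x_1)^(2) = p_1/p_2.
Solve for the ratio: x_2/x_1 = [(1/5)·p_1/p_2]^(0.5).
With the ratio pinned down, the budget gives x_1* = M/(p_1 + p_2·(x_2/x_1)) and x_2* = (x_2/x_1)·x_1*.
Numerically x_2/x_1 = 0.516398, so x_1* = 160/(1 + 0.75·0.516398) = 115.3321.

x_1* = 115.3321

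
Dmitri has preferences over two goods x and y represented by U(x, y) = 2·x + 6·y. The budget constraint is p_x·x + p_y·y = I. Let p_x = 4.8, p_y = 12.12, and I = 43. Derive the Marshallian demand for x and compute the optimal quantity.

x* = 0

y gives more utility per dollar, so spend all income on y: y* = I/p_y, x* = 0.
Numerically: x* = 0, y* = 3.5479.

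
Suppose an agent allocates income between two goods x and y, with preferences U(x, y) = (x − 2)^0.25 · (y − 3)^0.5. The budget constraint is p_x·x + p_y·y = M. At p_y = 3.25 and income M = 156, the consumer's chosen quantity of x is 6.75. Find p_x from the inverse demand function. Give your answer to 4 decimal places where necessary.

p_x = 9

This is Cobb-Douglas in (x−2, y−3): tangency gives 0.25·p_y·(y−3) = 0.5·p_x·(x−2).
Substituting into the budget: x* = 2 + 1/3·(M − 2·p_x − 3·p_y)/p_x, and y* = 3 + 2/3·(…)/p_y.
Set x* = 6.75 in the demand function and solve for p_x: p_x = 9.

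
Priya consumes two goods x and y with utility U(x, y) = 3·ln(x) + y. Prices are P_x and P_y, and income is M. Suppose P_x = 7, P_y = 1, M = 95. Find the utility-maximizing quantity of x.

Set MRS = P_x/P_y: (3/x)/1 = P_x/P_y.
So x*(P_x,P_y) = 3·P_y/P_x, independent of income; and y* = (M − 3·P_y)/P_y.
At the given prices: x* = 3·1/7 = 0.4286.

x* = 0.4286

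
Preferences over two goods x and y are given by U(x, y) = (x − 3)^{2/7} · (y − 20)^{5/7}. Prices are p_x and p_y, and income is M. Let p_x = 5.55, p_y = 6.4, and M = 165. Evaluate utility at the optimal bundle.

V = 1.8207

Let x' = x−3, y' = y−20. MRS = (2/5)·y'/x' = p_x/p_y.
After buying the subsistence bundle (3, 20), a share 2/7 of the remaining income goes to x: x* = 3 + 2/7·(M − 3p_x − 20p_y)/p_x.
Discretionary income = 165 − 3·5.55 − 20·6.4 = 20.35; x* = 3 + 2/7·20.35/5.55 = 4.0476; y* = 20 + 5/7·20.35/6.4 = 22.2712.
Utility at the optimum: U(4.0476, 22.2712) = 1.8207.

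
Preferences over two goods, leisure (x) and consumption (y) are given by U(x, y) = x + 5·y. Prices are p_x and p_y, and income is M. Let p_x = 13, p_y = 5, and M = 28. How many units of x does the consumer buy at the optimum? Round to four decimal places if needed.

Linear utility — the consumer picks whichever good has higher MU/price: 1/13 = 0.0769 vs 5/5 = 1.
y gives more utility per dollar, so spend all income on y: y* = M/p_y, x* = 0.
Numerically: x* = 0, y* = 5.6.

x* = 0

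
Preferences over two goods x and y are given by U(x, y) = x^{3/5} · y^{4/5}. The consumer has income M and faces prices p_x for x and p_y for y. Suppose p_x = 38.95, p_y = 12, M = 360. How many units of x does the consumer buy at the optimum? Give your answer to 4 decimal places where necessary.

MU_x/MU_y = (0.6·y)/(0.8·x); tangency sets this equal to p_x/p_y.
Rearranging, p_y·y = (4/3)·p_x·x. Substituting into the budget gives p_x·x·(1 + (4/3)) = M.
Demand: x*(p_x,p_y,M) = 3/7·M/p_x and y* = 4/7·M/p_y.
At p_x=38.95, p_y=12, M=360: x* = 3/7·360/38.95 = 3.9611.

x* = 3.9611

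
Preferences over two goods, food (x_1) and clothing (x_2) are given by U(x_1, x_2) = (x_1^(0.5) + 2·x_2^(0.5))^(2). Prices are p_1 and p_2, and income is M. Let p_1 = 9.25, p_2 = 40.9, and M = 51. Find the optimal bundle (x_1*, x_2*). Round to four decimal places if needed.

MRS = MU_x_1/MU_x_2 = (1/2)·(x_2/x_1)^(0.5). Set equal to p_1/p_2.
Solve for the ratio: x_2/x_1 = [2·p_1/p_2]^(2).
Substitute x_2 = (x_2/x_1)·x_1 into the budget: x_1* = M/(p_1 + p_2·(x_2/x_1)).
Numerically x_2/x_1 = 0.204596, so x_1* = 51/(9.25 + 40.9·0.204596) = 2.8948 and x_2* = 0.204596·2.8948 = 0.5923.

x_1* = 2.8948, x_2* = 0.5923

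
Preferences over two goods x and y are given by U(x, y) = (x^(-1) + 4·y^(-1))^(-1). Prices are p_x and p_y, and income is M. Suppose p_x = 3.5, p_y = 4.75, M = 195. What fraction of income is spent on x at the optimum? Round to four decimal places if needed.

share on x = 0.3003

From the CES first-order condition, (1/4)·(y/x)^(2) = p_x/p_y.
Hence y/x = (4·p_x/p_y)^(1/(2)), i.e. raised to the 0.5 power.
Substitute y = (y/x)·x into the budget: x* = M/(p_x + p_y·(y/x)).
Numerically y/x = 1.71679, so x* = 195/(3.5 + 4.75·1.71679) = 16.7314 and y* = 1.71679·16.7314 = 28.7243.
Expenditure on x: 3.5·16.7314 = 58.5598; share = 0.3003.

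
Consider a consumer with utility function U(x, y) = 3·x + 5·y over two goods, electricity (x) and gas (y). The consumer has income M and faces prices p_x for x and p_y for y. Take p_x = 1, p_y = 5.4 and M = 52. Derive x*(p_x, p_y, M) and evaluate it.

x gives more utility per dollar, so spend all income on x: x* = M/p_x, y* = 0.
Numerically: x* = 52, y* = 0.

x* = 52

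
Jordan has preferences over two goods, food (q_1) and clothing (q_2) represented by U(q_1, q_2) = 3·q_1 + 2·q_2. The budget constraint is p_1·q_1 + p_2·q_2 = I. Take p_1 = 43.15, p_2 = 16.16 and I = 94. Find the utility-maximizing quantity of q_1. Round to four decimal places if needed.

q_2 gives more utility per dollar, so spend all income on q_2: q_2* = I/p_2, q_1* = 0.
Numerically: q_1* = 0, q_2* = 5.8168.

q_1* = 0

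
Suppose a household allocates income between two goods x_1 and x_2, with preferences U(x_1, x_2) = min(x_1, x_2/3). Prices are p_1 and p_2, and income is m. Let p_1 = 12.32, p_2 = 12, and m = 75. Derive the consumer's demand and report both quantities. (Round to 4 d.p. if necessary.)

Leontief preferences: the optimum is at the kink where x_1/1 = x_2/3, i.e. x_2 = 3·x_1.
Budget: p_1·x_1 + p_2·3·x_1 = m, so (p_1 + 3·p_2)·x_1 = m.
Demand: x_1*(p_1,p_2,m) = m/(p_1 + 3·p_2), x_2* = 3·m/(p_1 + 3·p_2).
Here 12.32 + 3·12 = 48.32, giving x_1* = 1.5522 and x_2* = 4.6565.

x_1* = 1.5522, x_2* = 4.6565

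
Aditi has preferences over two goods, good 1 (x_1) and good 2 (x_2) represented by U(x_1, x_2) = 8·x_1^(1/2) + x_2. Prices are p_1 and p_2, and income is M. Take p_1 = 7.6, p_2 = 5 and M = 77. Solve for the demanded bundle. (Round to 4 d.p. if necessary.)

x_1* = 6.9252, x_2* = 4.8737

Plugging in: x_1* = (4·5/7.6)² = 6.9252, x_2* = 4.8737.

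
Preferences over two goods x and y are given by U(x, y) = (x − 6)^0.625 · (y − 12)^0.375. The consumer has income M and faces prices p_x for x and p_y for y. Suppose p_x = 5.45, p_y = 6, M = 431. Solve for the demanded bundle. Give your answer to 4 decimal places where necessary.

x* = 43.4197, y* = 32.3937

MRS = (5/3)·(y−12)/(x−6). Tangency with p_x/p_y gives y−12 = (3/5)·(p_x/p_y)·(x−6).
After buying the subsistence bundle (6, 12), a share 0.625 of the remaining income goes to x: x* = 6 + 0.625·(M − 6p_x − 12p_y)/p_x.
Discretionary income = 431 − 6·5.45 − 12·6 = 326.3; x* = 6 + 0.625·326.3/5.45 = 43.4197; y* = 12 + 0.375·326.3/6 = 32.3937.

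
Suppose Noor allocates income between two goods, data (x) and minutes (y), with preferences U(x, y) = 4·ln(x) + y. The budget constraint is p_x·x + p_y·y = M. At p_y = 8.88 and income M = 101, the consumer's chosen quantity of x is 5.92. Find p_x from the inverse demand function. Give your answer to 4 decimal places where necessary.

MU_x = 4/x, MU_y = 1. Tangency: 4/x = p_x/p_y.
So x*(p_x,p_y) = 4·p_y/p_x, independent of income; and y* = (M − 4·p_y)/p_y.
Set x* = 5.92 in the demand function and solve for p_x: p_x = 6.

p_x = 6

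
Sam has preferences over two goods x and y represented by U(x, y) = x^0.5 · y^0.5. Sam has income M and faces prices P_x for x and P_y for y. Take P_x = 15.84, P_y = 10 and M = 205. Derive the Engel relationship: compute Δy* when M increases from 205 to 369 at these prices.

Δy* = 8.2

Demand: x*(P_x,P_y,M) = 0.5·M/P_x and y* = 0.5·M/P_y.
At P_x=15.84, P_y=10, M=205: y* = 0.5·205/10 = 10.25.
At M' = 369: y* = 18.45. Change: 18.45 − 10.25 = 8.2.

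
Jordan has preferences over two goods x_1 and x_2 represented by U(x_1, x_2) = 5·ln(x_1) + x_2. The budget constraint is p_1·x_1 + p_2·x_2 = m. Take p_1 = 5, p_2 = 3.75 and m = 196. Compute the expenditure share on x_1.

share on x_1 = 0.0957

Set MRS = p_1/p_2: (5/x_1)/1 = p_1/p_2.
So x_1*(p_1,p_2) = 5·p_2/p_1, independent of income; and x_2* = (m − 5·p_2)/p_2.
At the given prices: x_1* = 5·3.75/5 = 3.75, and x_2* = 47.2667.
Expenditure on x_1: 5·3.75 = 18.75; share = 0.0957.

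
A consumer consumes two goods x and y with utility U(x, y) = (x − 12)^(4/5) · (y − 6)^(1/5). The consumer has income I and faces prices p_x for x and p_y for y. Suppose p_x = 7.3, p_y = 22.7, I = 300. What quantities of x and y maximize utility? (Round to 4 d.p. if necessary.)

x* = 20.3507, y* = 6.6714

Let x' = x−12, y' = y−6. MRS = 4·y'/x' = p_x/p_y.
After buying the subsistence bundle (12, 6), a share 0.8 of the remaining income goes to x: x* = 12 + 0.8·(I − 12p_x − 6p_y)/p_x.
Discretionary income = 300 − 12·7.3 − 6·22.7 = 76.2; x* = 12 + 0.8·76.2/7.3 = 20.3507; y* = 6 + 0.2·76.2/22.7 = 6.6714.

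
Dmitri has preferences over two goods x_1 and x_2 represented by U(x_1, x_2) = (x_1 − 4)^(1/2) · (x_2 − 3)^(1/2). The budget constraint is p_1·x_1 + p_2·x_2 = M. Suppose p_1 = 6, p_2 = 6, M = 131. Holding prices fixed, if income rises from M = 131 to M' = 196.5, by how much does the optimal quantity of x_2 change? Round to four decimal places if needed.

Δx_2* = 5.4583

Let x_1' = x_1−4, x_2' = x_2−3. MRS = x_2'/x_1' = p_1/p_2.
Substituting into the budget: x_1* = 4 + 0.5·(M − 4·p_1 − 3·p_2)/p_1, and x_2* = 3 + 0.5·(…)/p_2.
Discretionary income = 131 − 4·6 − 3·6 = 89; x_2* = 3 + 0.5·89/6 = 10.4167.
At M' = 196.5: x_2* = 15.875. Change: 15.875 − 10.4167 = 5.4583.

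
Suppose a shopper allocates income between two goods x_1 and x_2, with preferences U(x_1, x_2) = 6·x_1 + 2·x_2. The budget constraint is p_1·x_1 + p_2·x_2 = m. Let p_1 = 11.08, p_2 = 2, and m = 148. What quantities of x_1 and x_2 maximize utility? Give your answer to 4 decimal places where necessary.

Linear utility — the consumer picks whichever good has higher MU/price: 6/11.08 = 0.5415 vs 2/2 = 1.
x_2 gives more utility per dollar, so spend all income on x_2: x_2* = m/p_2, x_1* = 0.
Numerically: x_1* = 0, x_2* = 74.

x_1* = 0, x_2* = 74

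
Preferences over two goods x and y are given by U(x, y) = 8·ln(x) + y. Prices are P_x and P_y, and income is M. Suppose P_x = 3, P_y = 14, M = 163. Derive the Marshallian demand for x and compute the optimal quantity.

MU_x = 8/x, MU_y = 1. Tangency: 8/x = P_x/P_y.
So x*(P_x,P_y) = 8·P_y/P_x, independent of income; and y* = (M − 8·P_y)/P_y.
At the given prices: x* = 8·14/3 = 37.3333.

x* = 37.3333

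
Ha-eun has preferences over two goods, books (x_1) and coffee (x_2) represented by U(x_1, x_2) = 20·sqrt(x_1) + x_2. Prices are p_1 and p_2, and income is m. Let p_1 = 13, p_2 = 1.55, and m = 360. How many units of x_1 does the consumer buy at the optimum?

x_1* = 1.4216

Set MRS = p_1/p_2: 10·x_1^(−1/2) = p_1/p_2.
Thus x_1* = (10·p_2/p_1)² — independent of m — with the rest of income spent on x_2.
Plugging in: x_1* = (10·1.55/13)² = 1.4216.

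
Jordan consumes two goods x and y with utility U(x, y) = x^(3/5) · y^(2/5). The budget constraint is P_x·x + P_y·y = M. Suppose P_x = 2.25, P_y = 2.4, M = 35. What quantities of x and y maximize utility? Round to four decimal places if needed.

x* = 9.3333, y* = 5.8333

Tangency: MRS = (3/2)·y/x = P_x/P_y.
Rearranging, P_y·y = (2/3)·P_x·x. Substituting into the budget gives P_x·x·(1 + (2/3)) = M.
Demand: x*(P_x,P_y,M) = 0.6·M/P_x and y* = 0.4·M/P_y.
At P_x=2.25, P_y=2.4, M=35: x* = 0.6·35/2.25 = 9.3333, y* = 5.8333.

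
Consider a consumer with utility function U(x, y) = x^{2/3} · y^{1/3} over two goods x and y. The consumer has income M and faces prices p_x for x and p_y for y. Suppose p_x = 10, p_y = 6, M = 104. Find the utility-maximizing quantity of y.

y* = 5.7778

The MRS is 2·y/x. Set MRS = p_x/p_y.
So 2/3·p_y·y = 1/3·p_x·x; combined with the budget, a share 2/3 of income goes to x.
Demand: x*(p_x,p_y,M) = 2/3·M/p_x and y* = 1/3·M/p_y.
At p_x=10, p_y=6, M=104: y* = 1/3·104/6 = 5.7778.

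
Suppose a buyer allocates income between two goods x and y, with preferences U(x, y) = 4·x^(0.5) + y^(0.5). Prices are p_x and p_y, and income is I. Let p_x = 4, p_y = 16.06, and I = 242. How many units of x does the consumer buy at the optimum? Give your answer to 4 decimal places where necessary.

MU_x ∝ 4·x^(-0.5), MU_y ∝ y^(-0.5), so MRS = 4·(y/x)^(0.5) = p_x/p_y.
Hence y/x = ((1/4)·p_x/p_y)^(1/(0.5)), i.e. raised to the 2 power.
Substitute y = (y/x)·x into the budget: x* = I/(p_x + p_y·(y/x)).
Numerically y/x = 0.003877, so x* = 242/(4 + 16.06·0.003877) = 59.5727.

x* = 59.5727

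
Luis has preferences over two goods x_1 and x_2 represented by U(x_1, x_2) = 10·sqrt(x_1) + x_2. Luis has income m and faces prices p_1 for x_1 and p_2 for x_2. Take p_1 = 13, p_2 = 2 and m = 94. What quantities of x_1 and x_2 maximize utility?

x_1* = 0.5917, x_2* = 43.1538

Plugging in: x_1* = (5·2/13)² = 0.5917, x_2* = 43.1538.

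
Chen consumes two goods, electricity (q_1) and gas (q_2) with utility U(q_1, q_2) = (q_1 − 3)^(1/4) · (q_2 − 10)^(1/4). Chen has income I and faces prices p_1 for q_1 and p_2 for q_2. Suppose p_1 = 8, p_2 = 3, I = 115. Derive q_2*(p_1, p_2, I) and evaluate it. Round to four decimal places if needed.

Let q_1' = q_1−3, q_2' = q_2−10. MRS = q_2'/q_1' = p_1/p_2.
After buying the subsistence bundle (3, 10), a share 0.5 of the remaining income goes to q_1: q_1* = 3 + 0.5·(I − 3p_1 − 10p_2)/p_1.
Discretionary income = 115 − 3·8 − 10·3 = 61; q_2* = 10 + 0.5·61/3 = 20.1667.

q_2* = 20.1667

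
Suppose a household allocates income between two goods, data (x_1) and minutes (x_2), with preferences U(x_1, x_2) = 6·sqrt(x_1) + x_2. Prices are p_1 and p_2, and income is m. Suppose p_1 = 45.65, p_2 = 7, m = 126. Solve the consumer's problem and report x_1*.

Set MRS = p_1/p_2: 3·x_1^(−1/2) = p_1/p_2.
Thus x_1* = (3·p_2/p_1)² — independent of m — with the rest of income spent on x_2.
Plugging in: x_1* = (3·7/45.65)² = 0.2116.

x_1* = 0.2116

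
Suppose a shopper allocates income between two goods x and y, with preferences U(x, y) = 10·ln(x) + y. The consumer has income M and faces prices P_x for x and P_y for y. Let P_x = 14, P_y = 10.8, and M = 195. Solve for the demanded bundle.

x* = 7.7143, y* = 8.0556

Set MRS = P_x/P_y: (10/x)/1 = P_x/P_y.
So x*(P_x,P_y) = 10·P_y/P_x, independent of income; and y* = (M − 10·P_y)/P_y.
At the given prices: x* = 10·10.8/14 = 7.7143, and y* = 8.0556.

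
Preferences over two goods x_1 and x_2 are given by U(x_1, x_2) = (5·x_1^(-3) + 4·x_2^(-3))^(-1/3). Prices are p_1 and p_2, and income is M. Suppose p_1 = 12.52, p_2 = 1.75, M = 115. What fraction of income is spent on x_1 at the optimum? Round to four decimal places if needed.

share on x_1 = 0.8222

MU_x_1 ∝ 5·x_1^(-4), MU_x_2 ∝ 4·x_2^(-4), so MRS = (5/4)·(x_2/x_1)^(4) = p_1/p_2.
Solve for the ratio: x_2/x_1 = [(4/5)·p_1/p_2]^(0.25).
With the ratio pinned down, the budget gives x_1* = M/(p_1 + p_2·(x_2/x_1)) and x_2* = (x_2/x_1)·x_1*.
Numerically x_2/x_1 = 1.546728, so x_1* = 115/(12.52 + 1.75·1.546728) = 7.5525 and x_2* = 1.546728·7.5525 = 11.6816.
Expenditure on x_1: 12.52·7.5525 = 94.5571; share = 0.8222.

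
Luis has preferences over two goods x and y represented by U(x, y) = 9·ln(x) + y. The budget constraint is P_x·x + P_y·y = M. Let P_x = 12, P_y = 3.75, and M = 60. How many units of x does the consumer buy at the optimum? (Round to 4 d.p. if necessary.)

x* = 2.8125

MU_x = 9/x, MU_y = 1. Tangency: 9/x = P_x/P_y.
So x*(P_x,P_y) = 9·P_y/P_x, independent of income; and y* = (M − 9·P_y)/P_y.
At the given prices: x* = 9·3.75/12 = 2.8125.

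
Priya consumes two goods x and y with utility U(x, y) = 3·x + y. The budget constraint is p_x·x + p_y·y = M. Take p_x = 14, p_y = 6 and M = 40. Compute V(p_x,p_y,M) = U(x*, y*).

V = 8.5714

Perfect substitutes: compare marginal utility per dollar. 3/p_x vs 1/p_y → 0.2143 vs 0.1667.
x gives more utility per dollar, so spend all income on x: x* = M/p_x, y* = 0.
Numerically: x* = 2.8571, y* = 0.
Utility at the optimum: U(2.8571, 0) = 8.5714.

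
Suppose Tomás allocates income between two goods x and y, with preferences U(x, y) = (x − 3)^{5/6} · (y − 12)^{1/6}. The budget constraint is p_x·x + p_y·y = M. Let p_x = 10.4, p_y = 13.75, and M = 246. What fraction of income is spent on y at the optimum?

share on y = 0.7045

Substituting into the budget: x* = 3 + 5/6·(M − 3·p_x − 12·p_y)/p_x, and y* = 12 + 1/6·(…)/p_y.
Discretionary income = 246 − 3·10.4 − 12·13.75 = 49.8; x* = 3 + 5/6·49.8/10.4 = 6.9904; y* = 12 + 1/6·49.8/13.75 = 12.6036.
Expenditure on y: 13.75·12.6036 = 173.3; share = 0.7045.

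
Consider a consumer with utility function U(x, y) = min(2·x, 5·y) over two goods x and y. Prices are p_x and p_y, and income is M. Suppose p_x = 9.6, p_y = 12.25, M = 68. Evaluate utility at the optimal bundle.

With perfect complements, no substitution: consume in ratio x:y = 5:2.
Budget: p_x·x + p_y·(2/5)·x = M, so (5·p_x + 2·p_y)·x = 5·M.
Demand: x*(p_x,p_y,M) = 5·M/(5·p_x + 2·p_y), y* = 2·M/(5·p_x + 2·p_y).
Here 5·9.6 + 2·12.25 = 72.5, giving x* = 4.6897 and y* = 1.8759.
Utility at the optimum: U(4.6897, 1.8759) = 9.3793.

V = 9.3793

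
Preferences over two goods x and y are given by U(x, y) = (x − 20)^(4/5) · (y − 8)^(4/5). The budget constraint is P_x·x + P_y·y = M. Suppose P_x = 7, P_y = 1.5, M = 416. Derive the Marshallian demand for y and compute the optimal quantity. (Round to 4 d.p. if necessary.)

This is Cobb-Douglas in (x−20, y−8): tangency gives 0.8·P_y·(y−8) = 0.8·P_x·(x−20).
Substituting into the budget: x* = 20 + 0.5·(M − 20·P_x − 8·P_y)/P_x, and y* = 8 + 0.5·(…)/P_y.
Discretionary income = 416 − 20·7 − 8·1.5 = 264; y* = 8 + 0.5·264/1.5 = 96.

y* = 96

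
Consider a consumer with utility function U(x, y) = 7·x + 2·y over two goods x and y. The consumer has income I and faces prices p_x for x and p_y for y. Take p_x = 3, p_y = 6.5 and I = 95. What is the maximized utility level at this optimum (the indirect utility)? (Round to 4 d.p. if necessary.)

Perfect substitutes: compare marginal utility per dollar. 7/p_x vs 2/p_y → 2.3333 vs 0.3077.
x gives more utility per dollar, so spend all income on x: x* = I/p_x, y* = 0.
Numerically: x* = 31.6667, y* = 0.
Utility at the optimum: U(31.6667, 0) = 221.6667.

V = 221.6667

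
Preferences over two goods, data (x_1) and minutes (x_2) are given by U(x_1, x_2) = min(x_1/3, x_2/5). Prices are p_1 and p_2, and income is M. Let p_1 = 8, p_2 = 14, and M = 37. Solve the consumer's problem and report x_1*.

Leontief preferences: the optimum is at the kink where x_1/3 = x_2/5, i.e. x_2 = (5/3)·x_1.
Budget: p_1·x_1 + p_2·(5/3)·x_1 = M, so (3·p_1 + 5·p_2)·x_1 = 3·M.
Demand: x_1*(p_1,p_2,M) = 3·M/(3·p_1 + 5·p_2), x_2* = 5·M/(3·p_1 + 5·p_2).
Here 3·8 + 5·14 = 94, giving x_1* = 1.1809.

x_1* = 1.1809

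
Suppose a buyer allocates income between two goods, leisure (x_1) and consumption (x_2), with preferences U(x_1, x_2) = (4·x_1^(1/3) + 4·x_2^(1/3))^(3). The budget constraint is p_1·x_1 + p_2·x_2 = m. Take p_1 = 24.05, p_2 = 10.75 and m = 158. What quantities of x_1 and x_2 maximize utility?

x_1* = 2.6324, x_2* = 8.8085

MRS = MU_x_1/MU_x_2 = (x_2/x_1)^(2/3). Set equal to p_1/p_2.
Solve for the ratio: x_2/x_1 = [p_1/p_2]^(1.5).
Substitute x_2 = (x_2/x_1)·x_1 into the budget: x_1* = m/(p_1 + p_2·(x_2/x_1)).
Numerically x_2/x_1 = 3.346262, so x_1* = 158/(24.05 + 10.75·3.346262) = 2.6324 and x_2* = 3.346262·2.6324 = 8.8085.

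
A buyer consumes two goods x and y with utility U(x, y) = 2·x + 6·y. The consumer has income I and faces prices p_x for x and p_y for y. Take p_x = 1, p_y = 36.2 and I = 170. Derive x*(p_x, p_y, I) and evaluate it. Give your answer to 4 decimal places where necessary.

Perfect substitutes: compare marginal utility per dollar. 2/p_x vs 6/p_y → 2 vs 0.1657.
x gives more utility per dollar, so spend all income on x: x* = I/p_x, y* = 0.
Numerically: x* = 170, y* = 0.

x* = 170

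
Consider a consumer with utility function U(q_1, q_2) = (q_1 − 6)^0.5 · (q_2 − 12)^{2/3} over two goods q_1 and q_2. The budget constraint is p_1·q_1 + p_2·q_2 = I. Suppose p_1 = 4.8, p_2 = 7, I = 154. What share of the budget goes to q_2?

Substituting into the budget: q_1* = 6 + 3/7·(I − 6·p_1 − 12·p_2)/p_1, and q_2* = 12 + 4/7·(…)/p_2.
Discretionary income = 154 − 6·4.8 − 12·7 = 41.2; q_1* = 6 + 3/7·41.2/4.8 = 9.6786; q_2* = 12 + 4/7·41.2/7 = 15.3633.
Expenditure on q_2: 7·15.3633 = 107.5429; share = 0.6983.

share on q_2 = 0.6983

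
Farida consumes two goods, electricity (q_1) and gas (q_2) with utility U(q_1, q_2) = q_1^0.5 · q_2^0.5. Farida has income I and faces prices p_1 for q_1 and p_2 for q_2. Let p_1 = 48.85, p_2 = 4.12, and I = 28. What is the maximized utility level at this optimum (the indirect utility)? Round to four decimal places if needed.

V = 0.9868

The MRS is q_2/q_1. Set MRS = p_1/p_2.
So 0.5·p_2·q_2 = 0.5·p_1·q_1; combined with the budget, a share 0.5 of income goes to q_1.
Demand: q_1*(p_1,p_2,I) = 0.5·I/p_1 and q_2* = 0.5·I/p_2.
At p_1=48.85, p_2=4.12, I=28: q_1* = 0.5·28/48.85 = 0.2866, q_2* = 3.3981.
Utility at the optimum: U(0.2866, 3.3981) = 0.9868.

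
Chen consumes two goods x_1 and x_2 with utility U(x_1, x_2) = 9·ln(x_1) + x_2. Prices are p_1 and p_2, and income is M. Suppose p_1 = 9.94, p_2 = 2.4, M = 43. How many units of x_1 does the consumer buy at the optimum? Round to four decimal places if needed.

x_1* = 2.173

Set MRS = p_1/p_2: (9/x_1)/1 = p_1/p_2.
So x_1*(p_1,p_2) = 9·p_2/p_1, independent of income; and x_2* = (M − 9·p_2)/p_2.
At the given prices: x_1* = 9·2.4/9.94 = 2.173.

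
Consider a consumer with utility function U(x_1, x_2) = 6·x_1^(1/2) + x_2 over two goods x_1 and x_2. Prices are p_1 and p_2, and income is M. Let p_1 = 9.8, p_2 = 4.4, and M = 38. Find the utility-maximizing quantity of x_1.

Plugging in: x_1* = (3·4.4/9.8)² = 1.8142.

x_1* = 1.8142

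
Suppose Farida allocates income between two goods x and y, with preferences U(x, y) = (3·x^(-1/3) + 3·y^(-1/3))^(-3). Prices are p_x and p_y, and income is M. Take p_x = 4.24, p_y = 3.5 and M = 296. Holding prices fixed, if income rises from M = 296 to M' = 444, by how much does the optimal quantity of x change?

MRS = MU_x/MU_y = (y/x)^(4/3). Set equal to p_x/p_y.
Solve for the ratio: y/x = [p_x/p_y]^(0.75).
With the ratio pinned down, the budget gives x* = M/(p_x + p_y·(y/x)) and y* = (y/x)·x*.
Numerically y/x = 1.154711, so x* = 296/(4.24 + 3.5·1.154711) = 35.7424.
At M' = 444: x* = 53.6135. Change: 53.6135 − 35.7424 = 17.8712.

Δx* = 17.8712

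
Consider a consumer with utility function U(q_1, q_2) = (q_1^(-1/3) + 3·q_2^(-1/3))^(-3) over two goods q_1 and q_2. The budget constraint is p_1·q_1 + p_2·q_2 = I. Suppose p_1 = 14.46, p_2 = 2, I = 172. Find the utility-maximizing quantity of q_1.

MRS = MU_q_1/MU_q_2 = (1/3)·(q_2/q_1)^(4/3). Set equal to p_1/p_2.
Hence q_2/q_1 = (3·p_1/p_2)^(1/(4/3)), i.e. raised to the 0.75 power.
With the ratio pinned down, the budget gives q_1* = I/(p_1 + p_2·(q_2/q_1)) and q_2* = (q_2/q_1)·q_1*.
Numerically q_2/q_1 = 10.050662, so q_1* = 172/(14.46 + 2·10.050662) = 4.9767.

q_1* = 4.9767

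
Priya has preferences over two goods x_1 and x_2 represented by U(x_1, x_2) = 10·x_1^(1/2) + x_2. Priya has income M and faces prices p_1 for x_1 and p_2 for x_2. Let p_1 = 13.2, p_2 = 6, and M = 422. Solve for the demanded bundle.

MU_x_1 = 5/√x_1, MU_x_2 = 1. Tangency: 5/√x_1 = p_1/p_2.
Thus x_1* = (5·p_2/p_1)² — independent of M — with the rest of income spent on x_2.
Plugging in: x_1* = (5·6/13.2)² = 5.1653, x_2* = 58.9697.

x_1* = 5.1653, x_2* = 58.9697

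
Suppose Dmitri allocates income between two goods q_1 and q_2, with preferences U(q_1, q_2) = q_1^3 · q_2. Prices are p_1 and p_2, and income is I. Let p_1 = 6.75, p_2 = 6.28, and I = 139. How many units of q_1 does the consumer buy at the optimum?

q_1* = 15.4444

MU_q_1/MU_q_2 = (3·q_2)/(q_1); tangency sets this equal to p_1/p_2.
So 3·p_2·q_2 = p_1·q_1; combined with the budget, a share 0.75 of income goes to q_1.
Demand: q_1*(p_1,p_2,I) = 0.75·I/p_1 and q_2* = 0.25·I/p_2.
At p_1=6.75, p_2=6.28, I=139: q_1* = 0.75·139/6.75 = 15.4444.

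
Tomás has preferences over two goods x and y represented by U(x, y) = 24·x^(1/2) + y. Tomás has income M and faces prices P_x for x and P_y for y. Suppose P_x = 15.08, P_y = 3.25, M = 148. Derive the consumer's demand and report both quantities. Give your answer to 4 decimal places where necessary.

x* = 6.6885, y* = 14.504

Solve: √x = 12·P_y/P_x, so x*(P_x,P_y) = (12·P_y/P_x)², and y* = (M − P_x·x*)/P_y.
Plugging in: x* = (12·3.25/15.08)² = 6.6885, y* = 14.504.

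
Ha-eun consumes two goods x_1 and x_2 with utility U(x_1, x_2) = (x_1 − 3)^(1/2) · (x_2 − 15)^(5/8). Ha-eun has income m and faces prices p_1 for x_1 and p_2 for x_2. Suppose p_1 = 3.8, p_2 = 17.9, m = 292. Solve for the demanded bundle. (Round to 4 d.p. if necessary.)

This is Cobb-Douglas in (x_1−3, x_2−15): tangency gives 0.5·p_2·(x_2−15) = 0.625·p_1·(x_1−3).
After buying the subsistence bundle (3, 15), a share 4/9 of the remaining income goes to x_1: x_1* = 3 + 4/9·(m − 3p_1 − 15p_2)/p_1.
Discretionary income = 292 − 3·3.8 − 15·17.9 = 12.1; x_1* = 3 + 4/9·12.1/3.8 = 4.4152; x_2* = 15 + 5/9·12.1/17.9 = 15.3755.

x_1* = 4.4152, x_2* = 15.3755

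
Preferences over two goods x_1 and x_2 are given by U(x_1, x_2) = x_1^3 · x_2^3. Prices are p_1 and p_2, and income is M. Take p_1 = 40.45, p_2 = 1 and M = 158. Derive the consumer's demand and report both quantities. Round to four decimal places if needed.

x_1* = 1.953, x_2* = 79

The MRS is x_2/x_1. Set MRS = p_1/p_2.
Rearranging, p_2·x_2 = p_1·x_1. Substituting into the budget gives p_1·x_1·(1 + 1) = M.
Demand: x_1*(p_1,p_2,M) = 0.5·M/p_1 and x_2* = 0.5·M/p_2.
At p_1=40.45, p_2=1, M=158: x_1* = 0.5·158/40.45 = 1.953, x_2* = 79.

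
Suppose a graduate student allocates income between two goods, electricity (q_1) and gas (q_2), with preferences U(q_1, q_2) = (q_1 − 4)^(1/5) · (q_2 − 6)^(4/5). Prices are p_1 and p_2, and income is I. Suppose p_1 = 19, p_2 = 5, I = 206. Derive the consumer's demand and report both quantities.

Substituting into the budget: q_1* = 4 + 0.2·(I − 4·p_1 − 6·p_2)/p_1, and q_2* = 6 + 0.8·(…)/p_2.
Discretionary income = 206 − 4·19 − 6·5 = 100; q_1* = 4 + 0.2·100/19 = 5.0526; q_2* = 6 + 0.8·100/5 = 22.

q_1* = 5.0526, q_2* = 22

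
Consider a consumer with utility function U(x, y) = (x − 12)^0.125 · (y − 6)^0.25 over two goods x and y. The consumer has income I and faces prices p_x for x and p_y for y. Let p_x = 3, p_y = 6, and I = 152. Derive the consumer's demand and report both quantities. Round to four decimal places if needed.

MRS = (1/2)·(y−6)/(x−12). Tangency with p_x/p_y gives y−6 = 2·(p_x/p_y)·(x−12).
Substituting into the budget: x* = 12 + 1/3·(I − 12·p_x − 6·p_y)/p_x, and y* = 6 + 2/3·(…)/p_y.
Discretionary income = 152 − 12·3 − 6·6 = 80; x* = 12 + 1/3·80/3 = 20.8889; y* = 6 + 2/3·80/6 = 14.8889.

x* = 20.8889, y* = 14.8889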